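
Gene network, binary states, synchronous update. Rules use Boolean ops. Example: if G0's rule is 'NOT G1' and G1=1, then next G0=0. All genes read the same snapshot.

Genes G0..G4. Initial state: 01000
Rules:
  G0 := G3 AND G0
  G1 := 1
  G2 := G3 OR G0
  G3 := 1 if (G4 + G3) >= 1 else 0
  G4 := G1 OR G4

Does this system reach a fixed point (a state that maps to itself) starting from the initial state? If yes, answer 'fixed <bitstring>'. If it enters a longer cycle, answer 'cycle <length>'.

Answer: fixed 01111

Derivation:
Step 0: 01000
Step 1: G0=G3&G0=0&0=0 G1=1(const) G2=G3|G0=0|0=0 G3=(0+0>=1)=0 G4=G1|G4=1|0=1 -> 01001
Step 2: G0=G3&G0=0&0=0 G1=1(const) G2=G3|G0=0|0=0 G3=(1+0>=1)=1 G4=G1|G4=1|1=1 -> 01011
Step 3: G0=G3&G0=1&0=0 G1=1(const) G2=G3|G0=1|0=1 G3=(1+1>=1)=1 G4=G1|G4=1|1=1 -> 01111
Step 4: G0=G3&G0=1&0=0 G1=1(const) G2=G3|G0=1|0=1 G3=(1+1>=1)=1 G4=G1|G4=1|1=1 -> 01111
Fixed point reached at step 3: 01111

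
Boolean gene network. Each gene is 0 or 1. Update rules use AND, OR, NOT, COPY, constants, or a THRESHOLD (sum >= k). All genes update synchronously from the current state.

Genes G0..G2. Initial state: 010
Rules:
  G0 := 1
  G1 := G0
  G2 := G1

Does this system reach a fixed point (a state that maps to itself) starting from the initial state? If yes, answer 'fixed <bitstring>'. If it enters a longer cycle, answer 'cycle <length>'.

Step 0: 010
Step 1: G0=1(const) G1=G0=0 G2=G1=1 -> 101
Step 2: G0=1(const) G1=G0=1 G2=G1=0 -> 110
Step 3: G0=1(const) G1=G0=1 G2=G1=1 -> 111
Step 4: G0=1(const) G1=G0=1 G2=G1=1 -> 111
Fixed point reached at step 3: 111

Answer: fixed 111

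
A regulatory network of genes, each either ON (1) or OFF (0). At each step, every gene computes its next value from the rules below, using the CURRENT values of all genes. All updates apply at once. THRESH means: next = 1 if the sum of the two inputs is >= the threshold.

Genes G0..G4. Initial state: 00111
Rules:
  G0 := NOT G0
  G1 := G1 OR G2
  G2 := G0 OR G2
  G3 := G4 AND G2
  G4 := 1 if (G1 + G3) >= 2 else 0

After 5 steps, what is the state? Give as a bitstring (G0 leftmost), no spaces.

Step 1: G0=NOT G0=NOT 0=1 G1=G1|G2=0|1=1 G2=G0|G2=0|1=1 G3=G4&G2=1&1=1 G4=(0+1>=2)=0 -> 11110
Step 2: G0=NOT G0=NOT 1=0 G1=G1|G2=1|1=1 G2=G0|G2=1|1=1 G3=G4&G2=0&1=0 G4=(1+1>=2)=1 -> 01101
Step 3: G0=NOT G0=NOT 0=1 G1=G1|G2=1|1=1 G2=G0|G2=0|1=1 G3=G4&G2=1&1=1 G4=(1+0>=2)=0 -> 11110
Step 4: G0=NOT G0=NOT 1=0 G1=G1|G2=1|1=1 G2=G0|G2=1|1=1 G3=G4&G2=0&1=0 G4=(1+1>=2)=1 -> 01101
Step 5: G0=NOT G0=NOT 0=1 G1=G1|G2=1|1=1 G2=G0|G2=0|1=1 G3=G4&G2=1&1=1 G4=(1+0>=2)=0 -> 11110

11110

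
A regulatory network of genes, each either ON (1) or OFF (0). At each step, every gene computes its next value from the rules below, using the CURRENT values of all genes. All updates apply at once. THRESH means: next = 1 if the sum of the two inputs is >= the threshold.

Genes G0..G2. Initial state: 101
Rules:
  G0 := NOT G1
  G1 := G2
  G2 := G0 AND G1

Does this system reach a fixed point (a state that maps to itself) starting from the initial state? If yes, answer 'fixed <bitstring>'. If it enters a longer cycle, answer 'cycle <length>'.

Answer: cycle 2

Derivation:
Step 0: 101
Step 1: G0=NOT G1=NOT 0=1 G1=G2=1 G2=G0&G1=1&0=0 -> 110
Step 2: G0=NOT G1=NOT 1=0 G1=G2=0 G2=G0&G1=1&1=1 -> 001
Step 3: G0=NOT G1=NOT 0=1 G1=G2=1 G2=G0&G1=0&0=0 -> 110
Cycle of length 2 starting at step 1 -> no fixed point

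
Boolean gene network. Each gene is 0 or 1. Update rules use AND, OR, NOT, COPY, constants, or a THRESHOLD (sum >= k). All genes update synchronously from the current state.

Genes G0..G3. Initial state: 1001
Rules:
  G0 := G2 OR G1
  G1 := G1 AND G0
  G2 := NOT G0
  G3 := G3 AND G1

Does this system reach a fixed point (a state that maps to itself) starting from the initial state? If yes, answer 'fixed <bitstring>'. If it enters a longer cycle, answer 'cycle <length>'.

Answer: cycle 4

Derivation:
Step 0: 1001
Step 1: G0=G2|G1=0|0=0 G1=G1&G0=0&1=0 G2=NOT G0=NOT 1=0 G3=G3&G1=1&0=0 -> 0000
Step 2: G0=G2|G1=0|0=0 G1=G1&G0=0&0=0 G2=NOT G0=NOT 0=1 G3=G3&G1=0&0=0 -> 0010
Step 3: G0=G2|G1=1|0=1 G1=G1&G0=0&0=0 G2=NOT G0=NOT 0=1 G3=G3&G1=0&0=0 -> 1010
Step 4: G0=G2|G1=1|0=1 G1=G1&G0=0&1=0 G2=NOT G0=NOT 1=0 G3=G3&G1=0&0=0 -> 1000
Step 5: G0=G2|G1=0|0=0 G1=G1&G0=0&1=0 G2=NOT G0=NOT 1=0 G3=G3&G1=0&0=0 -> 0000
Cycle of length 4 starting at step 1 -> no fixed point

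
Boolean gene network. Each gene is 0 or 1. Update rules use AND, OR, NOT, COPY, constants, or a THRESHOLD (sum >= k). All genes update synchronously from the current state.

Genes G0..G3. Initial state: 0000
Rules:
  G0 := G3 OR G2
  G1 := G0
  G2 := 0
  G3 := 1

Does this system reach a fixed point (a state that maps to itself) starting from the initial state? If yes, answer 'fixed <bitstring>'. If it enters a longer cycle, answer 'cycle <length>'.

Step 0: 0000
Step 1: G0=G3|G2=0|0=0 G1=G0=0 G2=0(const) G3=1(const) -> 0001
Step 2: G0=G3|G2=1|0=1 G1=G0=0 G2=0(const) G3=1(const) -> 1001
Step 3: G0=G3|G2=1|0=1 G1=G0=1 G2=0(const) G3=1(const) -> 1101
Step 4: G0=G3|G2=1|0=1 G1=G0=1 G2=0(const) G3=1(const) -> 1101
Fixed point reached at step 3: 1101

Answer: fixed 1101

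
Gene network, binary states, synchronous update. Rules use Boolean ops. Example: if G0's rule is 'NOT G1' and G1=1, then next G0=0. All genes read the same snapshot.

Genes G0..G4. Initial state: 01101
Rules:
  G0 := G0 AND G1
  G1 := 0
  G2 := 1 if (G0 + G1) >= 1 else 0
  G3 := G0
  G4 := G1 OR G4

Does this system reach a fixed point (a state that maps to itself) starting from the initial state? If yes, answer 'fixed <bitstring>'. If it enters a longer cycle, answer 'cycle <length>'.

Step 0: 01101
Step 1: G0=G0&G1=0&1=0 G1=0(const) G2=(0+1>=1)=1 G3=G0=0 G4=G1|G4=1|1=1 -> 00101
Step 2: G0=G0&G1=0&0=0 G1=0(const) G2=(0+0>=1)=0 G3=G0=0 G4=G1|G4=0|1=1 -> 00001
Step 3: G0=G0&G1=0&0=0 G1=0(const) G2=(0+0>=1)=0 G3=G0=0 G4=G1|G4=0|1=1 -> 00001
Fixed point reached at step 2: 00001

Answer: fixed 00001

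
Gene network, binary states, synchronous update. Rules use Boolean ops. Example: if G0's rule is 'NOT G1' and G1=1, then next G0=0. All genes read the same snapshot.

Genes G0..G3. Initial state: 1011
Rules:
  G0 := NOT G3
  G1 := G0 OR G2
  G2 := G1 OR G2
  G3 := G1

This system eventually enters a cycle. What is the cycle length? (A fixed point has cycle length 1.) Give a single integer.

Step 0: 1011
Step 1: G0=NOT G3=NOT 1=0 G1=G0|G2=1|1=1 G2=G1|G2=0|1=1 G3=G1=0 -> 0110
Step 2: G0=NOT G3=NOT 0=1 G1=G0|G2=0|1=1 G2=G1|G2=1|1=1 G3=G1=1 -> 1111
Step 3: G0=NOT G3=NOT 1=0 G1=G0|G2=1|1=1 G2=G1|G2=1|1=1 G3=G1=1 -> 0111
Step 4: G0=NOT G3=NOT 1=0 G1=G0|G2=0|1=1 G2=G1|G2=1|1=1 G3=G1=1 -> 0111
State from step 4 equals state from step 3 -> cycle length 1

Answer: 1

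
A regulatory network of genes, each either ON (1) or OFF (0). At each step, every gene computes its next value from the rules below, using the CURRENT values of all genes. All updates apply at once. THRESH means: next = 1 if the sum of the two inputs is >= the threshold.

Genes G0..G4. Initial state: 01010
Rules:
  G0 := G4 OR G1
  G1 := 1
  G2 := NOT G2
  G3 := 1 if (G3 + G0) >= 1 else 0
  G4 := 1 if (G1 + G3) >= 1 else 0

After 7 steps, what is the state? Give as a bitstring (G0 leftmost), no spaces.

Step 1: G0=G4|G1=0|1=1 G1=1(const) G2=NOT G2=NOT 0=1 G3=(1+0>=1)=1 G4=(1+1>=1)=1 -> 11111
Step 2: G0=G4|G1=1|1=1 G1=1(const) G2=NOT G2=NOT 1=0 G3=(1+1>=1)=1 G4=(1+1>=1)=1 -> 11011
Step 3: G0=G4|G1=1|1=1 G1=1(const) G2=NOT G2=NOT 0=1 G3=(1+1>=1)=1 G4=(1+1>=1)=1 -> 11111
Step 4: G0=G4|G1=1|1=1 G1=1(const) G2=NOT G2=NOT 1=0 G3=(1+1>=1)=1 G4=(1+1>=1)=1 -> 11011
Step 5: G0=G4|G1=1|1=1 G1=1(const) G2=NOT G2=NOT 0=1 G3=(1+1>=1)=1 G4=(1+1>=1)=1 -> 11111
Step 6: G0=G4|G1=1|1=1 G1=1(const) G2=NOT G2=NOT 1=0 G3=(1+1>=1)=1 G4=(1+1>=1)=1 -> 11011
Step 7: G0=G4|G1=1|1=1 G1=1(const) G2=NOT G2=NOT 0=1 G3=(1+1>=1)=1 G4=(1+1>=1)=1 -> 11111

11111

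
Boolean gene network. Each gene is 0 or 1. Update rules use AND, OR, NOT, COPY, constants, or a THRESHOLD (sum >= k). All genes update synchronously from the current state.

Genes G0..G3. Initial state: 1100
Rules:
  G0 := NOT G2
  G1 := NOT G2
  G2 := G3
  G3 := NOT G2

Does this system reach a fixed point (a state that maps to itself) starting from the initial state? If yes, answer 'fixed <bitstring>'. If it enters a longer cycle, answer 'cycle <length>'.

Step 0: 1100
Step 1: G0=NOT G2=NOT 0=1 G1=NOT G2=NOT 0=1 G2=G3=0 G3=NOT G2=NOT 0=1 -> 1101
Step 2: G0=NOT G2=NOT 0=1 G1=NOT G2=NOT 0=1 G2=G3=1 G3=NOT G2=NOT 0=1 -> 1111
Step 3: G0=NOT G2=NOT 1=0 G1=NOT G2=NOT 1=0 G2=G3=1 G3=NOT G2=NOT 1=0 -> 0010
Step 4: G0=NOT G2=NOT 1=0 G1=NOT G2=NOT 1=0 G2=G3=0 G3=NOT G2=NOT 1=0 -> 0000
Step 5: G0=NOT G2=NOT 0=1 G1=NOT G2=NOT 0=1 G2=G3=0 G3=NOT G2=NOT 0=1 -> 1101
Cycle of length 4 starting at step 1 -> no fixed point

Answer: cycle 4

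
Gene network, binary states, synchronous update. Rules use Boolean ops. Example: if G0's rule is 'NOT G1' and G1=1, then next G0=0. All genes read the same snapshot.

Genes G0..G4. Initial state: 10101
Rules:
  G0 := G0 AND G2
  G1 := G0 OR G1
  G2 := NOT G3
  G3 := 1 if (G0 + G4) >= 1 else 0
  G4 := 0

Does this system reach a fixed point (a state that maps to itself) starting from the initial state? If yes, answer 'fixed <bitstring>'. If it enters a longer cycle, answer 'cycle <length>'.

Step 0: 10101
Step 1: G0=G0&G2=1&1=1 G1=G0|G1=1|0=1 G2=NOT G3=NOT 0=1 G3=(1+1>=1)=1 G4=0(const) -> 11110
Step 2: G0=G0&G2=1&1=1 G1=G0|G1=1|1=1 G2=NOT G3=NOT 1=0 G3=(1+0>=1)=1 G4=0(const) -> 11010
Step 3: G0=G0&G2=1&0=0 G1=G0|G1=1|1=1 G2=NOT G3=NOT 1=0 G3=(1+0>=1)=1 G4=0(const) -> 01010
Step 4: G0=G0&G2=0&0=0 G1=G0|G1=0|1=1 G2=NOT G3=NOT 1=0 G3=(0+0>=1)=0 G4=0(const) -> 01000
Step 5: G0=G0&G2=0&0=0 G1=G0|G1=0|1=1 G2=NOT G3=NOT 0=1 G3=(0+0>=1)=0 G4=0(const) -> 01100
Step 6: G0=G0&G2=0&1=0 G1=G0|G1=0|1=1 G2=NOT G3=NOT 0=1 G3=(0+0>=1)=0 G4=0(const) -> 01100
Fixed point reached at step 5: 01100

Answer: fixed 01100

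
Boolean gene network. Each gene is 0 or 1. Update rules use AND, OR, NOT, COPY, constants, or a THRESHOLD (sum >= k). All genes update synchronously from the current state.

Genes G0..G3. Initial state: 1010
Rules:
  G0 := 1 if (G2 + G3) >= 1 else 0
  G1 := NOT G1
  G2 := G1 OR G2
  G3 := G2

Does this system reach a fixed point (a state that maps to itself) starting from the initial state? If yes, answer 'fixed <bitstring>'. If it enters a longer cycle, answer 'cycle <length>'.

Answer: cycle 2

Derivation:
Step 0: 1010
Step 1: G0=(1+0>=1)=1 G1=NOT G1=NOT 0=1 G2=G1|G2=0|1=1 G3=G2=1 -> 1111
Step 2: G0=(1+1>=1)=1 G1=NOT G1=NOT 1=0 G2=G1|G2=1|1=1 G3=G2=1 -> 1011
Step 3: G0=(1+1>=1)=1 G1=NOT G1=NOT 0=1 G2=G1|G2=0|1=1 G3=G2=1 -> 1111
Cycle of length 2 starting at step 1 -> no fixed point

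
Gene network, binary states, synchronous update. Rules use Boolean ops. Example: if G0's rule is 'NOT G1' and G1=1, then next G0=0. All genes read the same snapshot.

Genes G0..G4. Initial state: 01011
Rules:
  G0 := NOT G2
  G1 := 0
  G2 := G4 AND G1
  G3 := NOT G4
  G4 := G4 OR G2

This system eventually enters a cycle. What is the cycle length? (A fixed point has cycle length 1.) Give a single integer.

Answer: 1

Derivation:
Step 0: 01011
Step 1: G0=NOT G2=NOT 0=1 G1=0(const) G2=G4&G1=1&1=1 G3=NOT G4=NOT 1=0 G4=G4|G2=1|0=1 -> 10101
Step 2: G0=NOT G2=NOT 1=0 G1=0(const) G2=G4&G1=1&0=0 G3=NOT G4=NOT 1=0 G4=G4|G2=1|1=1 -> 00001
Step 3: G0=NOT G2=NOT 0=1 G1=0(const) G2=G4&G1=1&0=0 G3=NOT G4=NOT 1=0 G4=G4|G2=1|0=1 -> 10001
Step 4: G0=NOT G2=NOT 0=1 G1=0(const) G2=G4&G1=1&0=0 G3=NOT G4=NOT 1=0 G4=G4|G2=1|0=1 -> 10001
State from step 4 equals state from step 3 -> cycle length 1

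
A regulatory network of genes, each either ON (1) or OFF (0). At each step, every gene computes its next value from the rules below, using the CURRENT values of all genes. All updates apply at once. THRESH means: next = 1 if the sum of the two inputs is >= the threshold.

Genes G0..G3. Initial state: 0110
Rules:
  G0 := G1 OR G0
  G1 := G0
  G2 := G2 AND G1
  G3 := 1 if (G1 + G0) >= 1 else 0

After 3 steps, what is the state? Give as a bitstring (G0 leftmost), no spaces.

Step 1: G0=G1|G0=1|0=1 G1=G0=0 G2=G2&G1=1&1=1 G3=(1+0>=1)=1 -> 1011
Step 2: G0=G1|G0=0|1=1 G1=G0=1 G2=G2&G1=1&0=0 G3=(0+1>=1)=1 -> 1101
Step 3: G0=G1|G0=1|1=1 G1=G0=1 G2=G2&G1=0&1=0 G3=(1+1>=1)=1 -> 1101

1101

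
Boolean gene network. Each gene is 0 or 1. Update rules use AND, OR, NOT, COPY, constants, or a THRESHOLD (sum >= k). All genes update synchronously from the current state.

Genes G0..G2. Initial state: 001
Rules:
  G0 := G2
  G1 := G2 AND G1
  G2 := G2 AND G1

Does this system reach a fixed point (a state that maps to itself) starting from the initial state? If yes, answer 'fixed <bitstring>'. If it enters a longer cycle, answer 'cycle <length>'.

Answer: fixed 000

Derivation:
Step 0: 001
Step 1: G0=G2=1 G1=G2&G1=1&0=0 G2=G2&G1=1&0=0 -> 100
Step 2: G0=G2=0 G1=G2&G1=0&0=0 G2=G2&G1=0&0=0 -> 000
Step 3: G0=G2=0 G1=G2&G1=0&0=0 G2=G2&G1=0&0=0 -> 000
Fixed point reached at step 2: 000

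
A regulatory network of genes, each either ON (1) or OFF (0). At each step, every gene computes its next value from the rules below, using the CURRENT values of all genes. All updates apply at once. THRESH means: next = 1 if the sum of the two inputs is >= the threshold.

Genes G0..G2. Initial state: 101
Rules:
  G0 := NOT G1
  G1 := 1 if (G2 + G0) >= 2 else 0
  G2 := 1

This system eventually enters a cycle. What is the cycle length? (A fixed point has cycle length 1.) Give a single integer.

Answer: 4

Derivation:
Step 0: 101
Step 1: G0=NOT G1=NOT 0=1 G1=(1+1>=2)=1 G2=1(const) -> 111
Step 2: G0=NOT G1=NOT 1=0 G1=(1+1>=2)=1 G2=1(const) -> 011
Step 3: G0=NOT G1=NOT 1=0 G1=(1+0>=2)=0 G2=1(const) -> 001
Step 4: G0=NOT G1=NOT 0=1 G1=(1+0>=2)=0 G2=1(const) -> 101
State from step 4 equals state from step 0 -> cycle length 4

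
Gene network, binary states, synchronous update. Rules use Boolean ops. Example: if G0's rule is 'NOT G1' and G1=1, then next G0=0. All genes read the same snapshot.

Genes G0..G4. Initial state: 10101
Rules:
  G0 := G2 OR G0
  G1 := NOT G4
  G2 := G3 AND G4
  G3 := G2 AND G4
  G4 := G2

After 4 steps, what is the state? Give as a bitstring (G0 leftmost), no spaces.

Step 1: G0=G2|G0=1|1=1 G1=NOT G4=NOT 1=0 G2=G3&G4=0&1=0 G3=G2&G4=1&1=1 G4=G2=1 -> 10011
Step 2: G0=G2|G0=0|1=1 G1=NOT G4=NOT 1=0 G2=G3&G4=1&1=1 G3=G2&G4=0&1=0 G4=G2=0 -> 10100
Step 3: G0=G2|G0=1|1=1 G1=NOT G4=NOT 0=1 G2=G3&G4=0&0=0 G3=G2&G4=1&0=0 G4=G2=1 -> 11001
Step 4: G0=G2|G0=0|1=1 G1=NOT G4=NOT 1=0 G2=G3&G4=0&1=0 G3=G2&G4=0&1=0 G4=G2=0 -> 10000

10000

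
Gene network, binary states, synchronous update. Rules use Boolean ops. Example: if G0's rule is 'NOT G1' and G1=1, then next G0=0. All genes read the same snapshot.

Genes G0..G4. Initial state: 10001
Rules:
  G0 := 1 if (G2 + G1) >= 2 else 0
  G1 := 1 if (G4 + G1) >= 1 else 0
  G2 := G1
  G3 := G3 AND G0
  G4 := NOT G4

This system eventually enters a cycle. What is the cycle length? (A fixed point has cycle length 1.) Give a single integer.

Answer: 2

Derivation:
Step 0: 10001
Step 1: G0=(0+0>=2)=0 G1=(1+0>=1)=1 G2=G1=0 G3=G3&G0=0&1=0 G4=NOT G4=NOT 1=0 -> 01000
Step 2: G0=(0+1>=2)=0 G1=(0+1>=1)=1 G2=G1=1 G3=G3&G0=0&0=0 G4=NOT G4=NOT 0=1 -> 01101
Step 3: G0=(1+1>=2)=1 G1=(1+1>=1)=1 G2=G1=1 G3=G3&G0=0&0=0 G4=NOT G4=NOT 1=0 -> 11100
Step 4: G0=(1+1>=2)=1 G1=(0+1>=1)=1 G2=G1=1 G3=G3&G0=0&1=0 G4=NOT G4=NOT 0=1 -> 11101
Step 5: G0=(1+1>=2)=1 G1=(1+1>=1)=1 G2=G1=1 G3=G3&G0=0&1=0 G4=NOT G4=NOT 1=0 -> 11100
State from step 5 equals state from step 3 -> cycle length 2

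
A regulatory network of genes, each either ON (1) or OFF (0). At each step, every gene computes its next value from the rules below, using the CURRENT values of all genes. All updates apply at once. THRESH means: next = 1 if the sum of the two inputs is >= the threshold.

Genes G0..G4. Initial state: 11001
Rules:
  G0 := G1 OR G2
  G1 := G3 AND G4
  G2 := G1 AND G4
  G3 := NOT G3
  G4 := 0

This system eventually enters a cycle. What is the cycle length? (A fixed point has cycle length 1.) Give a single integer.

Answer: 2

Derivation:
Step 0: 11001
Step 1: G0=G1|G2=1|0=1 G1=G3&G4=0&1=0 G2=G1&G4=1&1=1 G3=NOT G3=NOT 0=1 G4=0(const) -> 10110
Step 2: G0=G1|G2=0|1=1 G1=G3&G4=1&0=0 G2=G1&G4=0&0=0 G3=NOT G3=NOT 1=0 G4=0(const) -> 10000
Step 3: G0=G1|G2=0|0=0 G1=G3&G4=0&0=0 G2=G1&G4=0&0=0 G3=NOT G3=NOT 0=1 G4=0(const) -> 00010
Step 4: G0=G1|G2=0|0=0 G1=G3&G4=1&0=0 G2=G1&G4=0&0=0 G3=NOT G3=NOT 1=0 G4=0(const) -> 00000
Step 5: G0=G1|G2=0|0=0 G1=G3&G4=0&0=0 G2=G1&G4=0&0=0 G3=NOT G3=NOT 0=1 G4=0(const) -> 00010
State from step 5 equals state from step 3 -> cycle length 2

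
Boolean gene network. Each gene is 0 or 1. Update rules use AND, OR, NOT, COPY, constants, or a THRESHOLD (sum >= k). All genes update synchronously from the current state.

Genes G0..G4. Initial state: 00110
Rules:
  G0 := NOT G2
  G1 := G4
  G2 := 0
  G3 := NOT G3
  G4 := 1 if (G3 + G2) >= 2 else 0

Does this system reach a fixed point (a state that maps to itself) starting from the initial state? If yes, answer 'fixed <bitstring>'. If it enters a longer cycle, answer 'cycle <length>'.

Step 0: 00110
Step 1: G0=NOT G2=NOT 1=0 G1=G4=0 G2=0(const) G3=NOT G3=NOT 1=0 G4=(1+1>=2)=1 -> 00001
Step 2: G0=NOT G2=NOT 0=1 G1=G4=1 G2=0(const) G3=NOT G3=NOT 0=1 G4=(0+0>=2)=0 -> 11010
Step 3: G0=NOT G2=NOT 0=1 G1=G4=0 G2=0(const) G3=NOT G3=NOT 1=0 G4=(1+0>=2)=0 -> 10000
Step 4: G0=NOT G2=NOT 0=1 G1=G4=0 G2=0(const) G3=NOT G3=NOT 0=1 G4=(0+0>=2)=0 -> 10010
Step 5: G0=NOT G2=NOT 0=1 G1=G4=0 G2=0(const) G3=NOT G3=NOT 1=0 G4=(1+0>=2)=0 -> 10000
Cycle of length 2 starting at step 3 -> no fixed point

Answer: cycle 2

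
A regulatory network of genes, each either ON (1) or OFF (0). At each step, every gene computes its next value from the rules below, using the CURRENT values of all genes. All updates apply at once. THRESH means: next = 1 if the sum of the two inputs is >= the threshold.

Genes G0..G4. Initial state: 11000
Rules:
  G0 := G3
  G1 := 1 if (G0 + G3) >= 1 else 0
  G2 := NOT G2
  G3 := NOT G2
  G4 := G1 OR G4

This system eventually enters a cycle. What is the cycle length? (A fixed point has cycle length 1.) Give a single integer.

Step 0: 11000
Step 1: G0=G3=0 G1=(1+0>=1)=1 G2=NOT G2=NOT 0=1 G3=NOT G2=NOT 0=1 G4=G1|G4=1|0=1 -> 01111
Step 2: G0=G3=1 G1=(0+1>=1)=1 G2=NOT G2=NOT 1=0 G3=NOT G2=NOT 1=0 G4=G1|G4=1|1=1 -> 11001
Step 3: G0=G3=0 G1=(1+0>=1)=1 G2=NOT G2=NOT 0=1 G3=NOT G2=NOT 0=1 G4=G1|G4=1|1=1 -> 01111
State from step 3 equals state from step 1 -> cycle length 2

Answer: 2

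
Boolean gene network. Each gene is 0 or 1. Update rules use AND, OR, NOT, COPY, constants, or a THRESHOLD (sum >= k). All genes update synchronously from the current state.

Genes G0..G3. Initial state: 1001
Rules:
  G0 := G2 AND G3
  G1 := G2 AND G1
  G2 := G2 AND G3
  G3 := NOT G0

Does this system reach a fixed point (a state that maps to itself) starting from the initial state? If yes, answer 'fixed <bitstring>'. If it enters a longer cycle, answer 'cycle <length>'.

Step 0: 1001
Step 1: G0=G2&G3=0&1=0 G1=G2&G1=0&0=0 G2=G2&G3=0&1=0 G3=NOT G0=NOT 1=0 -> 0000
Step 2: G0=G2&G3=0&0=0 G1=G2&G1=0&0=0 G2=G2&G3=0&0=0 G3=NOT G0=NOT 0=1 -> 0001
Step 3: G0=G2&G3=0&1=0 G1=G2&G1=0&0=0 G2=G2&G3=0&1=0 G3=NOT G0=NOT 0=1 -> 0001
Fixed point reached at step 2: 0001

Answer: fixed 0001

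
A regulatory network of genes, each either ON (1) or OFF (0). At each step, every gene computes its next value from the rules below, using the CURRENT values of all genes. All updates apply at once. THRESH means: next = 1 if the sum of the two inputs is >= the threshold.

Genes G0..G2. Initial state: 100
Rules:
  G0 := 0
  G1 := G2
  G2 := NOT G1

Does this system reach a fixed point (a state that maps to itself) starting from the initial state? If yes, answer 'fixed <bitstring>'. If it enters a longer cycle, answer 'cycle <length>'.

Answer: cycle 4

Derivation:
Step 0: 100
Step 1: G0=0(const) G1=G2=0 G2=NOT G1=NOT 0=1 -> 001
Step 2: G0=0(const) G1=G2=1 G2=NOT G1=NOT 0=1 -> 011
Step 3: G0=0(const) G1=G2=1 G2=NOT G1=NOT 1=0 -> 010
Step 4: G0=0(const) G1=G2=0 G2=NOT G1=NOT 1=0 -> 000
Step 5: G0=0(const) G1=G2=0 G2=NOT G1=NOT 0=1 -> 001
Cycle of length 4 starting at step 1 -> no fixed point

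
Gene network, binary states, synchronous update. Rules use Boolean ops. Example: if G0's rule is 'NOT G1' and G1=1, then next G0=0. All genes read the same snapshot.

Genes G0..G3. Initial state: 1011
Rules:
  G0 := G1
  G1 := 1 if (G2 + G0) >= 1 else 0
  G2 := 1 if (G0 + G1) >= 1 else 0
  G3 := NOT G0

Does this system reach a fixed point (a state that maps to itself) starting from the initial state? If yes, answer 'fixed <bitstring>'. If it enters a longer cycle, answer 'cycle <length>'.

Answer: fixed 1110

Derivation:
Step 0: 1011
Step 1: G0=G1=0 G1=(1+1>=1)=1 G2=(1+0>=1)=1 G3=NOT G0=NOT 1=0 -> 0110
Step 2: G0=G1=1 G1=(1+0>=1)=1 G2=(0+1>=1)=1 G3=NOT G0=NOT 0=1 -> 1111
Step 3: G0=G1=1 G1=(1+1>=1)=1 G2=(1+1>=1)=1 G3=NOT G0=NOT 1=0 -> 1110
Step 4: G0=G1=1 G1=(1+1>=1)=1 G2=(1+1>=1)=1 G3=NOT G0=NOT 1=0 -> 1110
Fixed point reached at step 3: 1110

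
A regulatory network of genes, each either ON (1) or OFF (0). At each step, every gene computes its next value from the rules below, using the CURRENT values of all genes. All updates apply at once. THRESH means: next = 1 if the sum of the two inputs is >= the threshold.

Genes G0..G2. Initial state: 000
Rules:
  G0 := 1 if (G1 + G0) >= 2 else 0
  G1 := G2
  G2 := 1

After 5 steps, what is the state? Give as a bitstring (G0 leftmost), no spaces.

Step 1: G0=(0+0>=2)=0 G1=G2=0 G2=1(const) -> 001
Step 2: G0=(0+0>=2)=0 G1=G2=1 G2=1(const) -> 011
Step 3: G0=(1+0>=2)=0 G1=G2=1 G2=1(const) -> 011
Step 4: G0=(1+0>=2)=0 G1=G2=1 G2=1(const) -> 011
Step 5: G0=(1+0>=2)=0 G1=G2=1 G2=1(const) -> 011

011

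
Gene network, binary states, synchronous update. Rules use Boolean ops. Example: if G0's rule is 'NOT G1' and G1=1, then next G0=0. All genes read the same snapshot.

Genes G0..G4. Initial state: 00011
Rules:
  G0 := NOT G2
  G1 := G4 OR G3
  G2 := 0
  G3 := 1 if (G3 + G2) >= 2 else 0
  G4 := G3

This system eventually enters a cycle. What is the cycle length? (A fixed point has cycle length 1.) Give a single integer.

Step 0: 00011
Step 1: G0=NOT G2=NOT 0=1 G1=G4|G3=1|1=1 G2=0(const) G3=(1+0>=2)=0 G4=G3=1 -> 11001
Step 2: G0=NOT G2=NOT 0=1 G1=G4|G3=1|0=1 G2=0(const) G3=(0+0>=2)=0 G4=G3=0 -> 11000
Step 3: G0=NOT G2=NOT 0=1 G1=G4|G3=0|0=0 G2=0(const) G3=(0+0>=2)=0 G4=G3=0 -> 10000
Step 4: G0=NOT G2=NOT 0=1 G1=G4|G3=0|0=0 G2=0(const) G3=(0+0>=2)=0 G4=G3=0 -> 10000
State from step 4 equals state from step 3 -> cycle length 1

Answer: 1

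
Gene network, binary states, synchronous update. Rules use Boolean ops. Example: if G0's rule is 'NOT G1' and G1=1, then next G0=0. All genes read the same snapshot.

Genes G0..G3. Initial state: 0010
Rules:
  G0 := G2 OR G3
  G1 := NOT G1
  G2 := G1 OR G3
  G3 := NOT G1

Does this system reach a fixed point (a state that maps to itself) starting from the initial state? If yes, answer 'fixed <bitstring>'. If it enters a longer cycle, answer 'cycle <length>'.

Answer: cycle 2

Derivation:
Step 0: 0010
Step 1: G0=G2|G3=1|0=1 G1=NOT G1=NOT 0=1 G2=G1|G3=0|0=0 G3=NOT G1=NOT 0=1 -> 1101
Step 2: G0=G2|G3=0|1=1 G1=NOT G1=NOT 1=0 G2=G1|G3=1|1=1 G3=NOT G1=NOT 1=0 -> 1010
Step 3: G0=G2|G3=1|0=1 G1=NOT G1=NOT 0=1 G2=G1|G3=0|0=0 G3=NOT G1=NOT 0=1 -> 1101
Cycle of length 2 starting at step 1 -> no fixed point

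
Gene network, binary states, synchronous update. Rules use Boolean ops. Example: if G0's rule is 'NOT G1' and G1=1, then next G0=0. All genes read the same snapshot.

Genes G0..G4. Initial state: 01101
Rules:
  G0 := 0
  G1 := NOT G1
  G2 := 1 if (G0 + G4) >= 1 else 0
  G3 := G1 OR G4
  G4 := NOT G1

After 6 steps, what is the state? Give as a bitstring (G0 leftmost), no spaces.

Step 1: G0=0(const) G1=NOT G1=NOT 1=0 G2=(0+1>=1)=1 G3=G1|G4=1|1=1 G4=NOT G1=NOT 1=0 -> 00110
Step 2: G0=0(const) G1=NOT G1=NOT 0=1 G2=(0+0>=1)=0 G3=G1|G4=0|0=0 G4=NOT G1=NOT 0=1 -> 01001
Step 3: G0=0(const) G1=NOT G1=NOT 1=0 G2=(0+1>=1)=1 G3=G1|G4=1|1=1 G4=NOT G1=NOT 1=0 -> 00110
Step 4: G0=0(const) G1=NOT G1=NOT 0=1 G2=(0+0>=1)=0 G3=G1|G4=0|0=0 G4=NOT G1=NOT 0=1 -> 01001
Step 5: G0=0(const) G1=NOT G1=NOT 1=0 G2=(0+1>=1)=1 G3=G1|G4=1|1=1 G4=NOT G1=NOT 1=0 -> 00110
Step 6: G0=0(const) G1=NOT G1=NOT 0=1 G2=(0+0>=1)=0 G3=G1|G4=0|0=0 G4=NOT G1=NOT 0=1 -> 01001

01001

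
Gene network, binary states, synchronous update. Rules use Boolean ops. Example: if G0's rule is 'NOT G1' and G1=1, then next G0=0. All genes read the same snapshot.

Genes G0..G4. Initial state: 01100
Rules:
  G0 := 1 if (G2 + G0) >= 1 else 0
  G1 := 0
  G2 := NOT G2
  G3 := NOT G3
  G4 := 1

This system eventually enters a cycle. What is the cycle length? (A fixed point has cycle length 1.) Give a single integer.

Answer: 2

Derivation:
Step 0: 01100
Step 1: G0=(1+0>=1)=1 G1=0(const) G2=NOT G2=NOT 1=0 G3=NOT G3=NOT 0=1 G4=1(const) -> 10011
Step 2: G0=(0+1>=1)=1 G1=0(const) G2=NOT G2=NOT 0=1 G3=NOT G3=NOT 1=0 G4=1(const) -> 10101
Step 3: G0=(1+1>=1)=1 G1=0(const) G2=NOT G2=NOT 1=0 G3=NOT G3=NOT 0=1 G4=1(const) -> 10011
State from step 3 equals state from step 1 -> cycle length 2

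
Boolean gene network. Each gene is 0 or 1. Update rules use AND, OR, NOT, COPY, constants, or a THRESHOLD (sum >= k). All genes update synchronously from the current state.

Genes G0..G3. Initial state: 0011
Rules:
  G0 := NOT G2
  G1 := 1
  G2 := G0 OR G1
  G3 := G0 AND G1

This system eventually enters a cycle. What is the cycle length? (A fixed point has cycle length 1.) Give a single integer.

Answer: 1

Derivation:
Step 0: 0011
Step 1: G0=NOT G2=NOT 1=0 G1=1(const) G2=G0|G1=0|0=0 G3=G0&G1=0&0=0 -> 0100
Step 2: G0=NOT G2=NOT 0=1 G1=1(const) G2=G0|G1=0|1=1 G3=G0&G1=0&1=0 -> 1110
Step 3: G0=NOT G2=NOT 1=0 G1=1(const) G2=G0|G1=1|1=1 G3=G0&G1=1&1=1 -> 0111
Step 4: G0=NOT G2=NOT 1=0 G1=1(const) G2=G0|G1=0|1=1 G3=G0&G1=0&1=0 -> 0110
Step 5: G0=NOT G2=NOT 1=0 G1=1(const) G2=G0|G1=0|1=1 G3=G0&G1=0&1=0 -> 0110
State from step 5 equals state from step 4 -> cycle length 1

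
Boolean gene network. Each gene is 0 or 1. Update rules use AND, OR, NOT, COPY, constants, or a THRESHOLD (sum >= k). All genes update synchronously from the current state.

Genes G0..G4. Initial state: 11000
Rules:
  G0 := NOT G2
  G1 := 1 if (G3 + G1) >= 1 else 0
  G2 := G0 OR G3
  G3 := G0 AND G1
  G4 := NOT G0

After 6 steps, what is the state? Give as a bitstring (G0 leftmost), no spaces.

Step 1: G0=NOT G2=NOT 0=1 G1=(0+1>=1)=1 G2=G0|G3=1|0=1 G3=G0&G1=1&1=1 G4=NOT G0=NOT 1=0 -> 11110
Step 2: G0=NOT G2=NOT 1=0 G1=(1+1>=1)=1 G2=G0|G3=1|1=1 G3=G0&G1=1&1=1 G4=NOT G0=NOT 1=0 -> 01110
Step 3: G0=NOT G2=NOT 1=0 G1=(1+1>=1)=1 G2=G0|G3=0|1=1 G3=G0&G1=0&1=0 G4=NOT G0=NOT 0=1 -> 01101
Step 4: G0=NOT G2=NOT 1=0 G1=(0+1>=1)=1 G2=G0|G3=0|0=0 G3=G0&G1=0&1=0 G4=NOT G0=NOT 0=1 -> 01001
Step 5: G0=NOT G2=NOT 0=1 G1=(0+1>=1)=1 G2=G0|G3=0|0=0 G3=G0&G1=0&1=0 G4=NOT G0=NOT 0=1 -> 11001
Step 6: G0=NOT G2=NOT 0=1 G1=(0+1>=1)=1 G2=G0|G3=1|0=1 G3=G0&G1=1&1=1 G4=NOT G0=NOT 1=0 -> 11110

11110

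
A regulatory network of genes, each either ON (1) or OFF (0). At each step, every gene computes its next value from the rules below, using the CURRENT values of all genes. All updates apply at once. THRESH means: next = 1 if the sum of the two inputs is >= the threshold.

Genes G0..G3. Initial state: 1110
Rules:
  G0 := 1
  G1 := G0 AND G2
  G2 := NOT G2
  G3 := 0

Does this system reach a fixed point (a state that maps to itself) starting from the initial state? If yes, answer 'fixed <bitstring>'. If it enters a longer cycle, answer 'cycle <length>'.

Step 0: 1110
Step 1: G0=1(const) G1=G0&G2=1&1=1 G2=NOT G2=NOT 1=0 G3=0(const) -> 1100
Step 2: G0=1(const) G1=G0&G2=1&0=0 G2=NOT G2=NOT 0=1 G3=0(const) -> 1010
Step 3: G0=1(const) G1=G0&G2=1&1=1 G2=NOT G2=NOT 1=0 G3=0(const) -> 1100
Cycle of length 2 starting at step 1 -> no fixed point

Answer: cycle 2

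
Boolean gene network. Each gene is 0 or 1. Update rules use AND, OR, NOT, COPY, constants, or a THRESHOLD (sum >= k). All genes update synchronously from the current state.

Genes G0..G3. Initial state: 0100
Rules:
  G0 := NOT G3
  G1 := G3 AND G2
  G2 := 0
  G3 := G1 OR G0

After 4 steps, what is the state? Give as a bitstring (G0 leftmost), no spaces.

Step 1: G0=NOT G3=NOT 0=1 G1=G3&G2=0&0=0 G2=0(const) G3=G1|G0=1|0=1 -> 1001
Step 2: G0=NOT G3=NOT 1=0 G1=G3&G2=1&0=0 G2=0(const) G3=G1|G0=0|1=1 -> 0001
Step 3: G0=NOT G3=NOT 1=0 G1=G3&G2=1&0=0 G2=0(const) G3=G1|G0=0|0=0 -> 0000
Step 4: G0=NOT G3=NOT 0=1 G1=G3&G2=0&0=0 G2=0(const) G3=G1|G0=0|0=0 -> 1000

1000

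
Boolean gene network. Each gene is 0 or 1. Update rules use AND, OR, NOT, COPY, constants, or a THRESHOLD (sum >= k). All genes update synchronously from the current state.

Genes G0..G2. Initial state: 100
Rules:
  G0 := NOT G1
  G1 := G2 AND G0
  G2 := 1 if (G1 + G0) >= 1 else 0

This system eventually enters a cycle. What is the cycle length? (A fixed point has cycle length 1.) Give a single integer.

Step 0: 100
Step 1: G0=NOT G1=NOT 0=1 G1=G2&G0=0&1=0 G2=(0+1>=1)=1 -> 101
Step 2: G0=NOT G1=NOT 0=1 G1=G2&G0=1&1=1 G2=(0+1>=1)=1 -> 111
Step 3: G0=NOT G1=NOT 1=0 G1=G2&G0=1&1=1 G2=(1+1>=1)=1 -> 011
Step 4: G0=NOT G1=NOT 1=0 G1=G2&G0=1&0=0 G2=(1+0>=1)=1 -> 001
Step 5: G0=NOT G1=NOT 0=1 G1=G2&G0=1&0=0 G2=(0+0>=1)=0 -> 100
State from step 5 equals state from step 0 -> cycle length 5

Answer: 5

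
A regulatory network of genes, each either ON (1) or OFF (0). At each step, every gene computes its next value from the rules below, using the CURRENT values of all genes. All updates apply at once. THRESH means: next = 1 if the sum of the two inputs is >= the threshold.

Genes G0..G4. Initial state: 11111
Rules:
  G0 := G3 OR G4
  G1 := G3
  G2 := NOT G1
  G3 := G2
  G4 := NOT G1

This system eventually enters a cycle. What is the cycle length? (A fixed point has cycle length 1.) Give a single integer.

Answer: 6

Derivation:
Step 0: 11111
Step 1: G0=G3|G4=1|1=1 G1=G3=1 G2=NOT G1=NOT 1=0 G3=G2=1 G4=NOT G1=NOT 1=0 -> 11010
Step 2: G0=G3|G4=1|0=1 G1=G3=1 G2=NOT G1=NOT 1=0 G3=G2=0 G4=NOT G1=NOT 1=0 -> 11000
Step 3: G0=G3|G4=0|0=0 G1=G3=0 G2=NOT G1=NOT 1=0 G3=G2=0 G4=NOT G1=NOT 1=0 -> 00000
Step 4: G0=G3|G4=0|0=0 G1=G3=0 G2=NOT G1=NOT 0=1 G3=G2=0 G4=NOT G1=NOT 0=1 -> 00101
Step 5: G0=G3|G4=0|1=1 G1=G3=0 G2=NOT G1=NOT 0=1 G3=G2=1 G4=NOT G1=NOT 0=1 -> 10111
Step 6: G0=G3|G4=1|1=1 G1=G3=1 G2=NOT G1=NOT 0=1 G3=G2=1 G4=NOT G1=NOT 0=1 -> 11111
State from step 6 equals state from step 0 -> cycle length 6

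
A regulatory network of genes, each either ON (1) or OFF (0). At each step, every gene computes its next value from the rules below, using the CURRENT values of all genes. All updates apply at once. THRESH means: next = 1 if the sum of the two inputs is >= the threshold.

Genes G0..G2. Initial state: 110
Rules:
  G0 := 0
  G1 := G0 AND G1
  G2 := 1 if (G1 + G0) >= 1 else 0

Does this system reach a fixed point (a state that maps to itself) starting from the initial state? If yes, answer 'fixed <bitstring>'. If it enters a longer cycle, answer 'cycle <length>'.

Step 0: 110
Step 1: G0=0(const) G1=G0&G1=1&1=1 G2=(1+1>=1)=1 -> 011
Step 2: G0=0(const) G1=G0&G1=0&1=0 G2=(1+0>=1)=1 -> 001
Step 3: G0=0(const) G1=G0&G1=0&0=0 G2=(0+0>=1)=0 -> 000
Step 4: G0=0(const) G1=G0&G1=0&0=0 G2=(0+0>=1)=0 -> 000
Fixed point reached at step 3: 000

Answer: fixed 000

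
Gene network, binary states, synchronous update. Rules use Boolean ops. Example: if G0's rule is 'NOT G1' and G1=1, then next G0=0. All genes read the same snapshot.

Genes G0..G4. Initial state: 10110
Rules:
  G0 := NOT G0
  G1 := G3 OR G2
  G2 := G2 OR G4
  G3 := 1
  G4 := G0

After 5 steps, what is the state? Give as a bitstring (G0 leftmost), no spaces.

Step 1: G0=NOT G0=NOT 1=0 G1=G3|G2=1|1=1 G2=G2|G4=1|0=1 G3=1(const) G4=G0=1 -> 01111
Step 2: G0=NOT G0=NOT 0=1 G1=G3|G2=1|1=1 G2=G2|G4=1|1=1 G3=1(const) G4=G0=0 -> 11110
Step 3: G0=NOT G0=NOT 1=0 G1=G3|G2=1|1=1 G2=G2|G4=1|0=1 G3=1(const) G4=G0=1 -> 01111
Step 4: G0=NOT G0=NOT 0=1 G1=G3|G2=1|1=1 G2=G2|G4=1|1=1 G3=1(const) G4=G0=0 -> 11110
Step 5: G0=NOT G0=NOT 1=0 G1=G3|G2=1|1=1 G2=G2|G4=1|0=1 G3=1(const) G4=G0=1 -> 01111

01111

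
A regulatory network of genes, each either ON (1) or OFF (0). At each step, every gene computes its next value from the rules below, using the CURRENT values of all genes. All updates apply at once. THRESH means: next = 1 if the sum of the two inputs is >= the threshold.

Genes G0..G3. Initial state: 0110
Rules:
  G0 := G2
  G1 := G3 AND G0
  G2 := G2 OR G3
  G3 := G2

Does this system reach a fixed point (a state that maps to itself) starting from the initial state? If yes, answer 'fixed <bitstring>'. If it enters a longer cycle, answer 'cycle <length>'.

Answer: fixed 1111

Derivation:
Step 0: 0110
Step 1: G0=G2=1 G1=G3&G0=0&0=0 G2=G2|G3=1|0=1 G3=G2=1 -> 1011
Step 2: G0=G2=1 G1=G3&G0=1&1=1 G2=G2|G3=1|1=1 G3=G2=1 -> 1111
Step 3: G0=G2=1 G1=G3&G0=1&1=1 G2=G2|G3=1|1=1 G3=G2=1 -> 1111
Fixed point reached at step 2: 1111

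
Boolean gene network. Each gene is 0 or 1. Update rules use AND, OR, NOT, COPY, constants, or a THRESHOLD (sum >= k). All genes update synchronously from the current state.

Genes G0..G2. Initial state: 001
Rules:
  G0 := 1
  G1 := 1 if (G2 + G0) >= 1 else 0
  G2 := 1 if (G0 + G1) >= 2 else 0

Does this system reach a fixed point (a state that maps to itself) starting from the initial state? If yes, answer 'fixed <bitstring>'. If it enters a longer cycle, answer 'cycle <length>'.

Step 0: 001
Step 1: G0=1(const) G1=(1+0>=1)=1 G2=(0+0>=2)=0 -> 110
Step 2: G0=1(const) G1=(0+1>=1)=1 G2=(1+1>=2)=1 -> 111
Step 3: G0=1(const) G1=(1+1>=1)=1 G2=(1+1>=2)=1 -> 111
Fixed point reached at step 2: 111

Answer: fixed 111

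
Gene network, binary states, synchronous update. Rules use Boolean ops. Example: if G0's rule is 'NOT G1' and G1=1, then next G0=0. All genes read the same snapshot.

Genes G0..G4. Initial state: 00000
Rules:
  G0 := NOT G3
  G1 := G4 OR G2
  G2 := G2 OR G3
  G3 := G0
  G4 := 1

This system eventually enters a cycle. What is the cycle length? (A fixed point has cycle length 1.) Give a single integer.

Answer: 4

Derivation:
Step 0: 00000
Step 1: G0=NOT G3=NOT 0=1 G1=G4|G2=0|0=0 G2=G2|G3=0|0=0 G3=G0=0 G4=1(const) -> 10001
Step 2: G0=NOT G3=NOT 0=1 G1=G4|G2=1|0=1 G2=G2|G3=0|0=0 G3=G0=1 G4=1(const) -> 11011
Step 3: G0=NOT G3=NOT 1=0 G1=G4|G2=1|0=1 G2=G2|G3=0|1=1 G3=G0=1 G4=1(const) -> 01111
Step 4: G0=NOT G3=NOT 1=0 G1=G4|G2=1|1=1 G2=G2|G3=1|1=1 G3=G0=0 G4=1(const) -> 01101
Step 5: G0=NOT G3=NOT 0=1 G1=G4|G2=1|1=1 G2=G2|G3=1|0=1 G3=G0=0 G4=1(const) -> 11101
Step 6: G0=NOT G3=NOT 0=1 G1=G4|G2=1|1=1 G2=G2|G3=1|0=1 G3=G0=1 G4=1(const) -> 11111
Step 7: G0=NOT G3=NOT 1=0 G1=G4|G2=1|1=1 G2=G2|G3=1|1=1 G3=G0=1 G4=1(const) -> 01111
State from step 7 equals state from step 3 -> cycle length 4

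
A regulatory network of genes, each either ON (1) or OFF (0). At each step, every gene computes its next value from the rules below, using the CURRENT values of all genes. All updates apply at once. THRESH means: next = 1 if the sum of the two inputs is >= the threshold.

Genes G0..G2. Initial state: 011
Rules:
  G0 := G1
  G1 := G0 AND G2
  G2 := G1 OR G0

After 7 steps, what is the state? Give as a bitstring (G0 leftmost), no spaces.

Step 1: G0=G1=1 G1=G0&G2=0&1=0 G2=G1|G0=1|0=1 -> 101
Step 2: G0=G1=0 G1=G0&G2=1&1=1 G2=G1|G0=0|1=1 -> 011
Step 3: G0=G1=1 G1=G0&G2=0&1=0 G2=G1|G0=1|0=1 -> 101
Step 4: G0=G1=0 G1=G0&G2=1&1=1 G2=G1|G0=0|1=1 -> 011
Step 5: G0=G1=1 G1=G0&G2=0&1=0 G2=G1|G0=1|0=1 -> 101
Step 6: G0=G1=0 G1=G0&G2=1&1=1 G2=G1|G0=0|1=1 -> 011
Step 7: G0=G1=1 G1=G0&G2=0&1=0 G2=G1|G0=1|0=1 -> 101

101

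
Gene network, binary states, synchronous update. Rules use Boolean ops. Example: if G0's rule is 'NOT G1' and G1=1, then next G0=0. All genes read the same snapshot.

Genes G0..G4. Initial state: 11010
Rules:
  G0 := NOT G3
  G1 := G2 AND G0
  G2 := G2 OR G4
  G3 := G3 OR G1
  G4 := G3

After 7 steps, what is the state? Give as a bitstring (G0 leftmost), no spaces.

Step 1: G0=NOT G3=NOT 1=0 G1=G2&G0=0&1=0 G2=G2|G4=0|0=0 G3=G3|G1=1|1=1 G4=G3=1 -> 00011
Step 2: G0=NOT G3=NOT 1=0 G1=G2&G0=0&0=0 G2=G2|G4=0|1=1 G3=G3|G1=1|0=1 G4=G3=1 -> 00111
Step 3: G0=NOT G3=NOT 1=0 G1=G2&G0=1&0=0 G2=G2|G4=1|1=1 G3=G3|G1=1|0=1 G4=G3=1 -> 00111
Step 4: G0=NOT G3=NOT 1=0 G1=G2&G0=1&0=0 G2=G2|G4=1|1=1 G3=G3|G1=1|0=1 G4=G3=1 -> 00111
Step 5: G0=NOT G3=NOT 1=0 G1=G2&G0=1&0=0 G2=G2|G4=1|1=1 G3=G3|G1=1|0=1 G4=G3=1 -> 00111
Step 6: G0=NOT G3=NOT 1=0 G1=G2&G0=1&0=0 G2=G2|G4=1|1=1 G3=G3|G1=1|0=1 G4=G3=1 -> 00111
Step 7: G0=NOT G3=NOT 1=0 G1=G2&G0=1&0=0 G2=G2|G4=1|1=1 G3=G3|G1=1|0=1 G4=G3=1 -> 00111

00111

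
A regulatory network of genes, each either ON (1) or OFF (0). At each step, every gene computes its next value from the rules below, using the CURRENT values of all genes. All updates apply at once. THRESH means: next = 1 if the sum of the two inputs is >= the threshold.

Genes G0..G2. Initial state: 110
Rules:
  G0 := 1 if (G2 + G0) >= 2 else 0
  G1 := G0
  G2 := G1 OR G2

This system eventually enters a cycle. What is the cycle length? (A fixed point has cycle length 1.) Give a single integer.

Step 0: 110
Step 1: G0=(0+1>=2)=0 G1=G0=1 G2=G1|G2=1|0=1 -> 011
Step 2: G0=(1+0>=2)=0 G1=G0=0 G2=G1|G2=1|1=1 -> 001
Step 3: G0=(1+0>=2)=0 G1=G0=0 G2=G1|G2=0|1=1 -> 001
State from step 3 equals state from step 2 -> cycle length 1

Answer: 1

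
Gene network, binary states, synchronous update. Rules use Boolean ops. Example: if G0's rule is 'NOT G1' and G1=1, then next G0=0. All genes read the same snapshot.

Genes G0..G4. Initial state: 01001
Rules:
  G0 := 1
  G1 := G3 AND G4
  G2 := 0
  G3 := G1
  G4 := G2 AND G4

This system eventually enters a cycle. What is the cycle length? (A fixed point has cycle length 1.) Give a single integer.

Answer: 1

Derivation:
Step 0: 01001
Step 1: G0=1(const) G1=G3&G4=0&1=0 G2=0(const) G3=G1=1 G4=G2&G4=0&1=0 -> 10010
Step 2: G0=1(const) G1=G3&G4=1&0=0 G2=0(const) G3=G1=0 G4=G2&G4=0&0=0 -> 10000
Step 3: G0=1(const) G1=G3&G4=0&0=0 G2=0(const) G3=G1=0 G4=G2&G4=0&0=0 -> 10000
State from step 3 equals state from step 2 -> cycle length 1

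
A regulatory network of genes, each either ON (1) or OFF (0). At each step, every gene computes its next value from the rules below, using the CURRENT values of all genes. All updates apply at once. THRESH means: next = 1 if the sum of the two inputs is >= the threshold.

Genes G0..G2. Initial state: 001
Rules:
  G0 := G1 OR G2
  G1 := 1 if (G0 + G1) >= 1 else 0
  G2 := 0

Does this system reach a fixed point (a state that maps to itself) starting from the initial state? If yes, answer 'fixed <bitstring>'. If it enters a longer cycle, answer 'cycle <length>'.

Step 0: 001
Step 1: G0=G1|G2=0|1=1 G1=(0+0>=1)=0 G2=0(const) -> 100
Step 2: G0=G1|G2=0|0=0 G1=(1+0>=1)=1 G2=0(const) -> 010
Step 3: G0=G1|G2=1|0=1 G1=(0+1>=1)=1 G2=0(const) -> 110
Step 4: G0=G1|G2=1|0=1 G1=(1+1>=1)=1 G2=0(const) -> 110
Fixed point reached at step 3: 110

Answer: fixed 110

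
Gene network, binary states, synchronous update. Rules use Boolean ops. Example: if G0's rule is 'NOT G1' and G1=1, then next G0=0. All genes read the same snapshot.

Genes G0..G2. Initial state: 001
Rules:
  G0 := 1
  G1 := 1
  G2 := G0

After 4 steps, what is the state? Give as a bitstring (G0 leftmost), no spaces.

Step 1: G0=1(const) G1=1(const) G2=G0=0 -> 110
Step 2: G0=1(const) G1=1(const) G2=G0=1 -> 111
Step 3: G0=1(const) G1=1(const) G2=G0=1 -> 111
Step 4: G0=1(const) G1=1(const) G2=G0=1 -> 111

111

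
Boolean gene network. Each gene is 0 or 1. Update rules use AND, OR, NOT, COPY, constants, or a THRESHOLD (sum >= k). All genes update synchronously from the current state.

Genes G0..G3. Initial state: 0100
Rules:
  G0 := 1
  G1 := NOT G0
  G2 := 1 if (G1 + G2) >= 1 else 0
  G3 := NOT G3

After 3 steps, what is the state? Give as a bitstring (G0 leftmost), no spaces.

Step 1: G0=1(const) G1=NOT G0=NOT 0=1 G2=(1+0>=1)=1 G3=NOT G3=NOT 0=1 -> 1111
Step 2: G0=1(const) G1=NOT G0=NOT 1=0 G2=(1+1>=1)=1 G3=NOT G3=NOT 1=0 -> 1010
Step 3: G0=1(const) G1=NOT G0=NOT 1=0 G2=(0+1>=1)=1 G3=NOT G3=NOT 0=1 -> 1011

1011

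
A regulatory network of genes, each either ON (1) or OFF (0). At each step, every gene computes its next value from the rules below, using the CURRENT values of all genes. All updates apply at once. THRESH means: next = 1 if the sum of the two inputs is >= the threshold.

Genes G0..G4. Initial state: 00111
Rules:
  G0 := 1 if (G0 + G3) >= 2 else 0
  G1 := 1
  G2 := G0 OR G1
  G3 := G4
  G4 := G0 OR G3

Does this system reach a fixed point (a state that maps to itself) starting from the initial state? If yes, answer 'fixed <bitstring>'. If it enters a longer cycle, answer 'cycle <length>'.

Answer: fixed 01111

Derivation:
Step 0: 00111
Step 1: G0=(0+1>=2)=0 G1=1(const) G2=G0|G1=0|0=0 G3=G4=1 G4=G0|G3=0|1=1 -> 01011
Step 2: G0=(0+1>=2)=0 G1=1(const) G2=G0|G1=0|1=1 G3=G4=1 G4=G0|G3=0|1=1 -> 01111
Step 3: G0=(0+1>=2)=0 G1=1(const) G2=G0|G1=0|1=1 G3=G4=1 G4=G0|G3=0|1=1 -> 01111
Fixed point reached at step 2: 01111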